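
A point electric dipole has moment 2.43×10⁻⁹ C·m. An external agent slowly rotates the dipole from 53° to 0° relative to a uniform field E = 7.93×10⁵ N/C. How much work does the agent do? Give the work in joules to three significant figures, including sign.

W ≈ -7.67×10⁻⁴ J

W_ext = ΔU = U(θ₂) − U(θ₁) = −pE cosθ₂ − (−pE cosθ₁) = pE(cosθ₁ − cosθ₂).
W = (2.43×10⁻⁹)(7.93×10⁵)·(cos53° − cos0°) = (0.001927)·(-0.3982) = -7.673×10⁻⁴ J.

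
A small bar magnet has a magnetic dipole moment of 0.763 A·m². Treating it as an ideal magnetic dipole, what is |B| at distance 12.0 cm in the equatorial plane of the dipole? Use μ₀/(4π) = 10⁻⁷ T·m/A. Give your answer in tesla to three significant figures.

B ≈ 4.42×10⁻⁵ T

In the equatorial plane B = (μ₀/4π)·m/r³ (half the axial value).
B = (10⁻⁷)·(0.763) / (0.120)³ = 4.416×10⁻⁵ T.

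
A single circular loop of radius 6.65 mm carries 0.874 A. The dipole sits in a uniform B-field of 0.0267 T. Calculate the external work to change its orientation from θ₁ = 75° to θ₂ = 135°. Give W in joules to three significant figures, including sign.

W ≈ 3.13×10⁻⁶ J

Magnetic moment m = IA = Iπa² = (0.874)·π·(0.00665)² = 1.214×10⁻⁴ A·m².
W_ext = ΔU = −mB cosθ₂ + mB cosθ₁ = mB(cosθ₁ − cosθ₂).
W = (1.214×10⁻⁴)(0.0267)·(cos75° − cos135°) = (3.241×10⁻⁶)·(+0.9659) = 3.131×10⁻⁶ J.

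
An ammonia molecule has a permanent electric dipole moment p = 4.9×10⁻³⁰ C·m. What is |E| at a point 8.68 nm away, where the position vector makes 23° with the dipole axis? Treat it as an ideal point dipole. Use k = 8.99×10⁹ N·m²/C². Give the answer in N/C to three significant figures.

At angle θ the dipole field magnitude is E = (kp/r³)·√(1 + 3cos²θ).
kp/r³ = (8.99×10⁹)(4.90×10⁻³⁰) / (8.68×10⁻⁹)³ = 6.736×10⁴ N/C.
√(1 + 3cos²23°) = √(1 + 3·0.8473) = √3.5420 ≈ 1.8820.
E ≈ 6.736×10⁴ × 1.882 = 1.268×10⁵ N/C.

E ≈ 1.27×10⁵ N/C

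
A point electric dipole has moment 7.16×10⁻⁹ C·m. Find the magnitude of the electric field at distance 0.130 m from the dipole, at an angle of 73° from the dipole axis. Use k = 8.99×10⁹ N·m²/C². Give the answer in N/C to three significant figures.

E ≈ 3.28×10⁴ N/C

At angle θ the dipole field magnitude is E = (kp/r³)·√(1 + 3cos²θ).
kp/r³ = (8.99×10⁹)(7.16×10⁻⁹) / (0.130)³ = 2.930×10⁴ N/C.
√(1 + 3cos²73°) = √(1 + 3·0.0855) = √1.2564 ≈ 1.1209.
E ≈ 2.930×10⁴ × 1.121 = 3.284×10⁴ N/C.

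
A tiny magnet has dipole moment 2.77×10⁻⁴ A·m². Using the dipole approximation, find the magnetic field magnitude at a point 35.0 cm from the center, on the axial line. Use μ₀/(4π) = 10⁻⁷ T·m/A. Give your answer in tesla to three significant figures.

On axis B = (μ₀/4π)·2m/r³.
B = 2·(10⁻⁷)·(2.77×10⁻⁴) / (0.350)³ = 1.292×10⁻⁹ T.

B ≈ 1.29×10⁻⁹ T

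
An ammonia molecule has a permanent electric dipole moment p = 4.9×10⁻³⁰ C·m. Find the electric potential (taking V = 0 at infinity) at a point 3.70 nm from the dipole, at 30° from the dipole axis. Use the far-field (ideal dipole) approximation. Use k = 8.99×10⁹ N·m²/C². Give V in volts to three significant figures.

The dipole potential is V = kp cosθ / r².
V = (8.99×10⁹)(4.90×10⁻³⁰)·cos30° / (3.70×10⁻⁹)² = 0.002787 V.

V ≈ 0.00279 V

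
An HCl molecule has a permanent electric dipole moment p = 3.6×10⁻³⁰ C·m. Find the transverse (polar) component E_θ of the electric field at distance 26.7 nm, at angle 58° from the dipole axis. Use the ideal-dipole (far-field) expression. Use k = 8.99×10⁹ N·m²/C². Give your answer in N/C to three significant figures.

For a dipole, E_θ = (kp sinθ)/r³.
kp/r³ = (8.99×10⁹)(3.60×10⁻³⁰)/(2.67×10⁻⁸)³ = 1700 N/C.
E_θ = 1700·sin58° = 1442 N/C.

E_θ ≈ 1440 N/C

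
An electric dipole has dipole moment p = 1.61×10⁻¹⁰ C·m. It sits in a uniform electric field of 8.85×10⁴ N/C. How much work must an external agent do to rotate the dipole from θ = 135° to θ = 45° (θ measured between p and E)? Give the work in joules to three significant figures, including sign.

W ≈ -2.02×10⁻⁵ J

W_ext = ΔU = U(θ₂) − U(θ₁) = −pE cosθ₂ − (−pE cosθ₁) = pE(cosθ₁ − cosθ₂).
W = (1.61×10⁻¹⁰)(8.85×10⁴)·(cos135° − cos45°) = (1.425×10⁻⁵)·(-1.4142) = -2.015×10⁻⁵ J.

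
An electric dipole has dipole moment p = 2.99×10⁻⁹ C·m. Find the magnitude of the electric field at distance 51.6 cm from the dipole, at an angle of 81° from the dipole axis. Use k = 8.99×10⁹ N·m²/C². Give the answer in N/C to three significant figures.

E ≈ 203 N/C

At angle θ the dipole field magnitude is E = (kp/r³)·√(1 + 3cos²θ).
kp/r³ = (8.99×10⁹)(2.99×10⁻⁹) / (0.516)³ = 195.7 N/C.
√(1 + 3cos²81°) = √(1 + 3·0.0245) = √1.0734 ≈ 1.0361.
E ≈ 195.7 × 1.036 = 202.7 N/C.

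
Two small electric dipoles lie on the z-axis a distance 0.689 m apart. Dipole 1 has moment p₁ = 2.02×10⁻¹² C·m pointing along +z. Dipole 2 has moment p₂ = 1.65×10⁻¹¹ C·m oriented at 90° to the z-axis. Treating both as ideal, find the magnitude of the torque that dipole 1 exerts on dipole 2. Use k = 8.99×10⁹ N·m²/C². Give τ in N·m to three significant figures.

τ ≈ 1.83×10⁻¹² N·m

The second dipole sits on the axis of the first, so the field there is axial: E₁ = 2kp₁/r³ along +z.
E₁ = 2(8.99×10⁹)(2.02×10⁻¹²)/(0.689)³ = 0.1110 N/C.
Torque on the second dipole: τ = p₂ E₁ sinθ.
τ = (1.65×10⁻¹¹)(0.1110)·sin90° = 1.832×10⁻¹² N·m.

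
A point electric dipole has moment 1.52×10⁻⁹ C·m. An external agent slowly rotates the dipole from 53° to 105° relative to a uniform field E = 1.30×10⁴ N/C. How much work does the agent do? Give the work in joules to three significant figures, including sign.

W ≈ 1.70×10⁻⁵ J

W_ext = ΔU = U(θ₂) − U(θ₁) = −pE cosθ₂ − (−pE cosθ₁) = pE(cosθ₁ − cosθ₂).
W = (1.52×10⁻⁹)(1.30×10⁴)·(cos53° − cos105°) = (1.976×10⁻⁵)·(+0.8606) = 1.701×10⁻⁵ J.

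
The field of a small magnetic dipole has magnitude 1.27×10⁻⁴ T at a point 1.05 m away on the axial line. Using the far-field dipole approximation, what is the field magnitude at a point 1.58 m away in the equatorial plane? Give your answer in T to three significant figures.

B ≈ 1.86×10⁻⁵ T

Dipole fields scale as 1/r³ in the far field.
The axial field is twice the equatorial field at the same r, so the geometry factor is 1/2.
B₂ = B₁ · (1/2) · (r₁/r₂)³ = 1.27×10⁻⁴ · 0.5 · (1.05/1.58)³.
(r₁/r₂)³ = (0.6646)³ = 0.2935.
B₂ ≈ 1.864×10⁻⁵ T.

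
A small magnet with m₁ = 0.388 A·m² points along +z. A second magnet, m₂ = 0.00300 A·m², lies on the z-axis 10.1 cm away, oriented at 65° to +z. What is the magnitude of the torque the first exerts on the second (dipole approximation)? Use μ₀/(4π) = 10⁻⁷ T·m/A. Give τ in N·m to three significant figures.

Dipole B is on the axis of dipole A, so B₁ there is axial: B₁ = (μ₀/4π)·2m₁/r³ along +z.
B₁ = 2(10⁻⁷)(0.388)/(0.101)³ = 7.532×10⁻⁵ T.
τ = m₂ B₁ sinθ.
τ = (0.00300)(7.532×10⁻⁵)·sin65° = 2.048×10⁻⁷ N·m.

τ ≈ 2.05×10⁻⁷ N·m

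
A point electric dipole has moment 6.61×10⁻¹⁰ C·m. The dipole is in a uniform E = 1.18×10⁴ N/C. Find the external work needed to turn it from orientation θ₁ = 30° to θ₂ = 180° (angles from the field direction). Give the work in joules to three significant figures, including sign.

W_ext = ΔU = U(θ₂) − U(θ₁) = −pE cosθ₂ − (−pE cosθ₁) = pE(cosθ₁ − cosθ₂).
W = (6.61×10⁻¹⁰)(1.18×10⁴)·(cos30° − cos180°) = (7.800×10⁻⁶)·(+1.8660) = 1.455×10⁻⁵ J.

W ≈ 1.46×10⁻⁵ J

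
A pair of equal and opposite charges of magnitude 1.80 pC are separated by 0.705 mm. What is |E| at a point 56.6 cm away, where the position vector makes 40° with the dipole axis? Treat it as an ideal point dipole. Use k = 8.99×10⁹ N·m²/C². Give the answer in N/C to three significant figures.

Dipole moment p = qd = (1.80×10⁻¹² C)(7.05×10⁻⁴ m) = 1.269×10⁻¹⁵ C·m.
At angle θ the dipole field magnitude is E = (kp/r³)·√(1 + 3cos²θ).
kp/r³ = (8.99×10⁹)(1.269×10⁻¹⁵) / (0.566)³ = 6.292×10⁻⁵ N/C.
√(1 + 3cos²40°) = √(1 + 3·0.5868) = √2.7605 ≈ 1.6615.
E ≈ 6.292×10⁻⁵ × 1.661 = 1.045×10⁻⁴ N/C.

E ≈ 1.05×10⁻⁴ N/C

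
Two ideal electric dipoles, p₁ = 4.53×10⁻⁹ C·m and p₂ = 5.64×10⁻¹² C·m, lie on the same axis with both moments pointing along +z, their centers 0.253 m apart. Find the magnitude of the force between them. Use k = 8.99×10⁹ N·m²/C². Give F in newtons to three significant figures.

F ≈ 3.36×10⁻⁷ N

On-axis field of dipole 1 at distance r: E = 2kp₁/r³. Force on dipole 2 is F = p₂·dE/dr (gradient along axis).
dE/dr = −6kp₁/r⁴, so |F| = 6kp₁p₂/r⁴ (attractive for aligned moments).
F = 6(8.99×10⁹)(4.53×10⁻⁹)(5.64×10⁻¹²)/(0.253)⁴ = 3.364×10⁻⁷ N.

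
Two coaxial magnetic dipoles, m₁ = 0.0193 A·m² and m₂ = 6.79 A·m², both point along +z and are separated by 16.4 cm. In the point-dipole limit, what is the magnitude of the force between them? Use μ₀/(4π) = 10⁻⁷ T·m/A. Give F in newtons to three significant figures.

On-axis B of dipole 1: B = (μ₀/4π)·2m₁/r³. Force on dipole 2: F = m₂·dB/dr.
dB/dr = −(μ₀/4π)·6m₁/r⁴, so |F| = (μ₀/4π)·6m₁m₂/r⁴.
F = 6(10⁻⁷)(0.0193)(6.79)/(0.164)⁴ = 1.087×10⁻⁴ N.

F ≈ 1.09×10⁻⁴ N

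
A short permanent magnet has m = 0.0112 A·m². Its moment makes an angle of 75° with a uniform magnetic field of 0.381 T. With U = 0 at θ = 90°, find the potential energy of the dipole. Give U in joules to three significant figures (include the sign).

U ≈ -0.00110 J

U = −m·B = −mB cosθ.
U = −(0.0112)(0.381)·cos75° = -0.001104 J.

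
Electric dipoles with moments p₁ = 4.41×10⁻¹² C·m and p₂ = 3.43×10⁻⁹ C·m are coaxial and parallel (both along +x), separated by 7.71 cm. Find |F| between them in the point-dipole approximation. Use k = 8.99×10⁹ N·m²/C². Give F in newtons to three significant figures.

On-axis field of dipole 1 at distance r: E = 2kp₁/r³. Force on dipole 2 is F = p₂·dE/dr (gradient along axis).
dE/dr = −6kp₁/r⁴, so |F| = 6kp₁p₂/r⁴ (attractive for aligned moments).
F = 6(8.99×10⁹)(4.41×10⁻¹²)(3.43×10⁻⁹)/(0.0771)⁴ = 2.309×10⁻⁵ N.

F ≈ 2.31×10⁻⁵ N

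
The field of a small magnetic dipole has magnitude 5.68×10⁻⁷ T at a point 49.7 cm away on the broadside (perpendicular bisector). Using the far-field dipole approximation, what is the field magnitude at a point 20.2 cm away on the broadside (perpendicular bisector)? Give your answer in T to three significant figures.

Dipole fields scale as 1/r³ in the far field; the geometry is the same at both points.
B₂ = B₁ · (r₁/r₂)³ = 5.68×10⁻⁷ · (49.7/20.2)³.
(r₁/r₂)³ = (2.46)³ = 14.89.
B₂ ≈ 8.460×10⁻⁶ T.

B ≈ 8.46×10⁻⁶ T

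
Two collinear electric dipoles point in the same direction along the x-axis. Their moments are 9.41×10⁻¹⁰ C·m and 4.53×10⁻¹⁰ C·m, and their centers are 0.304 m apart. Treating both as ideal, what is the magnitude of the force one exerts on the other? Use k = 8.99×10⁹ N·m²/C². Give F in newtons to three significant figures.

On-axis field of dipole 1 at distance r: E = 2kp₁/r³. Force on dipole 2 is F = p₂·dE/dr (gradient along axis).
dE/dr = −6kp₁/r⁴, so |F| = 6kp₁p₂/r⁴ (attractive for aligned moments).
F = 6(8.99×10⁹)(9.41×10⁻¹⁰)(4.53×10⁻¹⁰)/(0.304)⁴ = 2.692×10⁻⁶ N.

F ≈ 2.69×10⁻⁶ N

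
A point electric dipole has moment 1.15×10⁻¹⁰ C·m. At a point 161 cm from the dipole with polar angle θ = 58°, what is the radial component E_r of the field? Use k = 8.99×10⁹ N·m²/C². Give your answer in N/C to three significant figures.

E_r ≈ 0.263 N/C

For a dipole, E_r = (2kp cosθ)/r³.
kp/r³ = (8.99×10⁹)(1.15×10⁻¹⁰)/(1.61)³ = 0.2477 N/C.
E_r = 2·0.2477·cos58° = 0.2626 N/C.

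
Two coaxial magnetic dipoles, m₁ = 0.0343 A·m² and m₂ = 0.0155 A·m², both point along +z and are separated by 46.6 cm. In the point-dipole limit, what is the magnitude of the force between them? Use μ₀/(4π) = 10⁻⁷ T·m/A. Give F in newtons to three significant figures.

On-axis B of dipole 1: B = (μ₀/4π)·2m₁/r³. Force on dipole 2: F = m₂·dB/dr.
dB/dr = −(μ₀/4π)·6m₁/r⁴, so |F| = (μ₀/4π)·6m₁m₂/r⁴.
F = 6(10⁻⁷)(0.0343)(0.0155)/(0.466)⁴ = 6.764×10⁻⁹ N.

F ≈ 6.76×10⁻⁹ N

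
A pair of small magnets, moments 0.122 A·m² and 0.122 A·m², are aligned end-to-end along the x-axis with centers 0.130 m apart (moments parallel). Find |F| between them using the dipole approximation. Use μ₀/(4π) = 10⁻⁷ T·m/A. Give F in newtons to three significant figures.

F ≈ 3.13×10⁻⁵ N

On-axis B of dipole 1: B = (μ₀/4π)·2m₁/r³. Force on dipole 2: F = m₂·dB/dr.
dB/dr = −(μ₀/4π)·6m₁/r⁴, so |F| = (μ₀/4π)·6m₁m₂/r⁴.
F = 6(10⁻⁷)(0.122)(0.122)/(0.130)⁴ = 3.127×10⁻⁵ N.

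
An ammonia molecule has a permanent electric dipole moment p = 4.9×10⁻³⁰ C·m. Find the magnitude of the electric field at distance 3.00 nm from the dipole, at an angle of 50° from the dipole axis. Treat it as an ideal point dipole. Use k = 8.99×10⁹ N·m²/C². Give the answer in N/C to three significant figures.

E ≈ 2.44×10⁶ N/C

At angle θ the dipole field magnitude is E = (kp/r³)·√(1 + 3cos²θ).
kp/r³ = (8.99×10⁹)(4.90×10⁻³⁰) / (3.00×10⁻⁹)³ = 1.632×10⁶ N/C.
√(1 + 3cos²50°) = √(1 + 3·0.4132) = √2.2395 ≈ 1.4965.
E ≈ 1.632×10⁶ × 1.497 = 2.442×10⁶ N/C.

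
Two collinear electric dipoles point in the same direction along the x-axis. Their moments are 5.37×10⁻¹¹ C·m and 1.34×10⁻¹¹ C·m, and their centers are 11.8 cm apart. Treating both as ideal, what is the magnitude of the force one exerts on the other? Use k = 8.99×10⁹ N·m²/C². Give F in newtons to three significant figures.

F ≈ 2.00×10⁻⁷ N

On-axis field of dipole 1 at distance r: E = 2kp₁/r³. Force on dipole 2 is F = p₂·dE/dr (gradient along axis).
dE/dr = −6kp₁/r⁴, so |F| = 6kp₁p₂/r⁴ (attractive for aligned moments).
F = 6(8.99×10⁹)(5.37×10⁻¹¹)(1.34×10⁻¹¹)/(0.118)⁴ = 2.002×10⁻⁷ N.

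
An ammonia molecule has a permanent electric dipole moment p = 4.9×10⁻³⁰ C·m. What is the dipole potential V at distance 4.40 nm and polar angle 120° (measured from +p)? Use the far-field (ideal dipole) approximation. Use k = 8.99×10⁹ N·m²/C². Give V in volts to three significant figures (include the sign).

V ≈ -0.00114 V

The dipole potential is V = kp cosθ / r².
V = (8.99×10⁹)(4.90×10⁻³⁰)·cos120° / (4.40×10⁻⁹)² = -0.001138 V.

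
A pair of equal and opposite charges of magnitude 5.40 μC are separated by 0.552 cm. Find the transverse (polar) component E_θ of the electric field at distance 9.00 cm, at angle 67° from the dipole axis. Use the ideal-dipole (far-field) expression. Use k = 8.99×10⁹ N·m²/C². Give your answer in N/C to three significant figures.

E_θ ≈ 3.38×10⁵ N/C

Dipole moment p = qd = (5.40×10⁻⁶ C)(0.00552 m) = 2.981×10⁻⁸ C·m.
For a dipole, E_θ = (kp sinθ)/r³.
kp/r³ = (8.99×10⁹)(2.981×10⁻⁸)/(0.0900)³ = 3.676×10⁵ N/C.
E_θ = 3.676×10⁵·sin67° = 3.384×10⁵ N/C.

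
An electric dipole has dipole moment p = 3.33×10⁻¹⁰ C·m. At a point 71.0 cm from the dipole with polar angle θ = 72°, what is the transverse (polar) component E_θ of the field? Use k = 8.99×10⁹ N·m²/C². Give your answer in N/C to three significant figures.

E_θ ≈ 7.95 N/C

For a dipole, E_θ = (kp sinθ)/r³.
kp/r³ = (8.99×10⁹)(3.33×10⁻¹⁰)/(0.710)³ = 8.364 N/C.
E_θ = 8.364·sin72° = 7.955 N/C.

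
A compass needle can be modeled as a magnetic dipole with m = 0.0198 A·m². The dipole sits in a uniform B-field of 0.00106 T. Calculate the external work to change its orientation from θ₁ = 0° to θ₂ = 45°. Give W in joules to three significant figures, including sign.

W_ext = ΔU = −mB cosθ₂ + mB cosθ₁ = mB(cosθ₁ − cosθ₂).
W = (0.0198)(0.00106)·(cos0° − cos45°) = (2.099×10⁻⁵)·(+0.2929) = 6.147×10⁻⁶ J.

W ≈ 6.15×10⁻⁶ J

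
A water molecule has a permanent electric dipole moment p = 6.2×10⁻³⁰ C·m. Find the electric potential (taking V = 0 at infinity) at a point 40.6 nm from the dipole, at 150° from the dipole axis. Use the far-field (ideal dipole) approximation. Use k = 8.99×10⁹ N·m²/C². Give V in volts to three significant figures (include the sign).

V ≈ -2.93×10⁻⁵ V

The dipole potential is V = kp cosθ / r².
V = (8.99×10⁹)(6.20×10⁻³⁰)·cos150° / (4.06×10⁻⁸)² = -2.928×10⁻⁵ V.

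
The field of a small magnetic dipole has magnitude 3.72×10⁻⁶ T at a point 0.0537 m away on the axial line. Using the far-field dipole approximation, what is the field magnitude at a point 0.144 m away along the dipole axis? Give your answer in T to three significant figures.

Dipole fields scale as 1/r³ in the far field; the geometry is the same at both points.
B₂ = B₁ · (r₁/r₂)³ = 3.72×10⁻⁶ · (0.0537/0.144)³.
(r₁/r₂)³ = (0.3729)³ = 0.05186.
B₂ ≈ 1.929×10⁻⁷ T.

B ≈ 1.93×10⁻⁷ T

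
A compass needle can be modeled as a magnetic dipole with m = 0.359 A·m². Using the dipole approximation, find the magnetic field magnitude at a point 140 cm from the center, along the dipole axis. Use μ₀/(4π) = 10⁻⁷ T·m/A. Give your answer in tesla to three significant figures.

B ≈ 2.62×10⁻⁸ T

On axis B = (μ₀/4π)·2m/r³.
B = 2·(10⁻⁷)·(0.359) / (1.40)³ = 2.617×10⁻⁸ T.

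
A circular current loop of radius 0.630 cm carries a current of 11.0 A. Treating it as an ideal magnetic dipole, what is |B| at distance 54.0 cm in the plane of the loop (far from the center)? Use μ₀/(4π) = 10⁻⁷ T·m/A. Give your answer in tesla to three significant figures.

B ≈ 8.71×10⁻¹⁰ T

Magnetic moment m = IA = Iπa² = (11.0)·π·(0.00630)² = 0.001372 A·m².
In the equatorial plane B = (μ₀/4π)·m/r³ (half the axial value).
B = (10⁻⁷)·(0.001372) / (0.540)³ = 8.713×10⁻¹⁰ T.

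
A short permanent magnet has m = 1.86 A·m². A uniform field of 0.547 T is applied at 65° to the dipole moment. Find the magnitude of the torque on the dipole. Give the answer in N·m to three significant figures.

τ ≈ 0.922 N·m

Torque on a magnetic dipole: τ = mB sinθ.
τ = (1.86)(0.547)·sin65° = 0.9221 N·m.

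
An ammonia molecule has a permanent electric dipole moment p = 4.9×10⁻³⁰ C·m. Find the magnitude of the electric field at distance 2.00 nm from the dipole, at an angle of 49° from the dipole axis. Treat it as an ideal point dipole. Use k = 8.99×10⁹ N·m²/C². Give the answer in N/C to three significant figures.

E ≈ 8.33×10⁶ N/C

At angle θ the dipole field magnitude is E = (kp/r³)·√(1 + 3cos²θ).
kp/r³ = (8.99×10⁹)(4.90×10⁻³⁰) / (2.00×10⁻⁹)³ = 5.506×10⁶ N/C.
√(1 + 3cos²49°) = √(1 + 3·0.4304) = √2.2912 ≈ 1.5137.
E ≈ 5.506×10⁶ × 1.514 = 8.335×10⁶ N/C.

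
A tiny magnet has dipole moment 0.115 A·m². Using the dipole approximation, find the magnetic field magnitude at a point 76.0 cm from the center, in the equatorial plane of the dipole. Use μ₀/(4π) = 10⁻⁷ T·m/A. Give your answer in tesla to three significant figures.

In the equatorial plane B = (μ₀/4π)·m/r³ (half the axial value).
B = (10⁻⁷)·(0.115) / (0.760)³ = 2.620×10⁻⁸ T.

B ≈ 2.62×10⁻⁸ T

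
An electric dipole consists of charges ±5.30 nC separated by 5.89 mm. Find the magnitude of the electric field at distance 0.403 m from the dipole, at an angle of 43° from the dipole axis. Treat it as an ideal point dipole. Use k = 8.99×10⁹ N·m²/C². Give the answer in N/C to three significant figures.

Dipole moment p = qd = (5.30×10⁻⁹ C)(0.00589 m) = 3.122×10⁻¹¹ C·m.
At angle θ the dipole field magnitude is E = (kp/r³)·√(1 + 3cos²θ).
kp/r³ = (8.99×10⁹)(3.122×10⁻¹¹) / (0.403)³ = 4.288 N/C.
√(1 + 3cos²43°) = √(1 + 3·0.5349) = √2.6046 ≈ 1.6139.
E ≈ 4.288 × 1.614 = 6.921 N/C.

E ≈ 6.92 N/C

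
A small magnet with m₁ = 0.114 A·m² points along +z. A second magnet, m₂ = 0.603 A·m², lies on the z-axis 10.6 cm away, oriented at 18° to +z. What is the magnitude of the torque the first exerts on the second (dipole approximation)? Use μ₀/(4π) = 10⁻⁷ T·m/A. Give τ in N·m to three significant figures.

τ ≈ 3.57×10⁻⁶ N·m

Dipole B is on the axis of dipole A, so B₁ there is axial: B₁ = (μ₀/4π)·2m₁/r³ along +z.
B₁ = 2(10⁻⁷)(0.114)/(0.106)³ = 1.914×10⁻⁵ T.
τ = m₂ B₁ sinθ.
τ = (0.603)(1.914×10⁻⁵)·sin18° = 3.567×10⁻⁶ N·m.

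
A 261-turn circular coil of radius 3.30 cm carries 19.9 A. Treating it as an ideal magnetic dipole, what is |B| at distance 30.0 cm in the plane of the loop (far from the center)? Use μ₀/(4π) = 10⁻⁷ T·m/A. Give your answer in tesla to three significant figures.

m = NIA = NIπa² = 261·(19.9)·π·(0.0330)² = 17.77 A·m².
In the equatorial plane B = (μ₀/4π)·m/r³ (half the axial value).
B = (10⁻⁷)·(17.77) / (0.300)³ = 6.581×10⁻⁵ T.

B ≈ 6.58×10⁻⁵ T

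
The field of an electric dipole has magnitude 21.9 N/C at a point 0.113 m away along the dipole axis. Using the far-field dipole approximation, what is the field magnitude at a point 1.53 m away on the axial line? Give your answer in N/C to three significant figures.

Dipole fields scale as 1/r³ in the far field; the geometry is the same at both points.
E₂ = E₁ · (r₁/r₂)³ = 21.9 · (0.113/1.53)³.
(r₁/r₂)³ = (0.07386)³ = 0.0004029.
E₂ ≈ 0.008823 N/C.

E ≈ 0.00882 N/C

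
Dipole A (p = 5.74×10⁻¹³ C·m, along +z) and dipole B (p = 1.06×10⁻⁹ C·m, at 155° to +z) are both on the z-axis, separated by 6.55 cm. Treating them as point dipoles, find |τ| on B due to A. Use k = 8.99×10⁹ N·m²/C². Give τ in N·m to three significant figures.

τ ≈ 1.65×10⁻⁸ N·m

The second dipole sits on the axis of the first, so the field there is axial: E₁ = 2kp₁/r³ along +z.
E₁ = 2(8.99×10⁹)(5.74×10⁻¹³)/(0.0655)³ = 36.73 N/C.
Torque on the second dipole: τ = p₂ E₁ sinθ.
τ = (1.06×10⁻⁹)(36.73)·sin155° = 1.645×10⁻⁸ N·m.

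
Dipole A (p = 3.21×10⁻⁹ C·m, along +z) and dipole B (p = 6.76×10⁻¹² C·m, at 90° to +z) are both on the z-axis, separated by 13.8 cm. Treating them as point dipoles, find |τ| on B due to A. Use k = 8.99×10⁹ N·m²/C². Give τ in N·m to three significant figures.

The second dipole sits on the axis of the first, so the field there is axial: E₁ = 2kp₁/r³ along +z.
E₁ = 2(8.99×10⁹)(3.21×10⁻⁹)/(0.138)³ = 2.196×10⁴ N/C.
Torque on the second dipole: τ = p₂ E₁ sinθ.
τ = (6.76×10⁻¹²)(2.196×10⁴)·sin90° = 1.485×10⁻⁷ N·m.

τ ≈ 1.48×10⁻⁷ N·m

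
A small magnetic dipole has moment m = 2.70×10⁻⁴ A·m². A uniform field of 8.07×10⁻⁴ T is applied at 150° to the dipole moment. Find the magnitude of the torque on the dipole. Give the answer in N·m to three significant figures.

τ ≈ 1.09×10⁻⁷ N·m

Torque on a magnetic dipole: τ = mB sinθ.
τ = (2.70×10⁻⁴)(8.07×10⁻⁴)·sin150° = 1.089×10⁻⁷ N·m.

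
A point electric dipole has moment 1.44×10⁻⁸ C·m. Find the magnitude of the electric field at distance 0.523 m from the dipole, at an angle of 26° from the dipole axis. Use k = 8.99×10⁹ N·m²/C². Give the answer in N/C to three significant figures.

E ≈ 1670 N/C

At angle θ the dipole field magnitude is E = (kp/r³)·√(1 + 3cos²θ).
kp/r³ = (8.99×10⁹)(1.44×10⁻⁸) / (0.523)³ = 904.9 N/C.
√(1 + 3cos²26°) = √(1 + 3·0.8078) = √3.4235 ≈ 1.8503.
E ≈ 904.9 × 1.850 = 1674 N/C.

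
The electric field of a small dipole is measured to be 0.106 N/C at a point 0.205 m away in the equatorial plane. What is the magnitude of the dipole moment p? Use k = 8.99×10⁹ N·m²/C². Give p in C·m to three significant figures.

p ≈ 1.02×10⁻¹³ C·m

In the equatorial plane E = kp/r³, so p = Er³/(k).
p = (0.106)·(0.205)³ / (8.99×10⁹) = 1.016×10⁻¹³ C·m.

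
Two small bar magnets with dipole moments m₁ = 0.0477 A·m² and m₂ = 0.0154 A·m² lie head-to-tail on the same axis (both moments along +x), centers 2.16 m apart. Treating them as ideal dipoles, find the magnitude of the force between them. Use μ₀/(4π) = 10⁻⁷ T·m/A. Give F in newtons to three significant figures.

F ≈ 2.02×10⁻¹¹ N

On-axis B of dipole 1: B = (μ₀/4π)·2m₁/r³. Force on dipole 2: F = m₂·dB/dr.
dB/dr = −(μ₀/4π)·6m₁/r⁴, so |F| = (μ₀/4π)·6m₁m₂/r⁴.
F = 6(10⁻⁷)(0.0477)(0.0154)/(2.16)⁴ = 2.025×10⁻¹¹ N.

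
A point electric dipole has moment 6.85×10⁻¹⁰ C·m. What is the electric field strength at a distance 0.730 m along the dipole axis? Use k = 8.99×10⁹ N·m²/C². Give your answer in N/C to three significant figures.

E ≈ 31.7 N/C

On the dipole axis E = 2kp/r³.
E = 2·(8.99×10⁹)(6.85×10⁻¹⁰) / (0.730)³ = 31.66 N/C.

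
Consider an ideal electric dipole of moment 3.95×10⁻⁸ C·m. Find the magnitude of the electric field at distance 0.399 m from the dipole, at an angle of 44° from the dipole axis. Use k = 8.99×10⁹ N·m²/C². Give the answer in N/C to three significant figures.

E ≈ 8930 N/C

At angle θ the dipole field magnitude is E = (kp/r³)·√(1 + 3cos²θ).
kp/r³ = (8.99×10⁹)(3.95×10⁻⁸) / (0.399)³ = 5590 N/C.
√(1 + 3cos²44°) = √(1 + 3·0.5174) = √2.5523 ≈ 1.5976.
E ≈ 5590 × 1.598 = 8931 N/C.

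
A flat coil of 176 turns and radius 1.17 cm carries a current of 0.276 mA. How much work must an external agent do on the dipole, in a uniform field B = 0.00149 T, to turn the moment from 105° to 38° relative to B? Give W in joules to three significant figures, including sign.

W ≈ -3.26×10⁻⁸ J

m = NIA = NIπa² = 176·(2.76×10⁻⁴)·π·(0.0117)² = 2.089×10⁻⁵ A·m².
W_ext = ΔU = −mB cosθ₂ + mB cosθ₁ = mB(cosθ₁ − cosθ₂).
W = (2.089×10⁻⁵)(0.00149)·(cos105° − cos38°) = (3.113×10⁻⁸)·(-1.0468) = -3.258×10⁻⁸ J.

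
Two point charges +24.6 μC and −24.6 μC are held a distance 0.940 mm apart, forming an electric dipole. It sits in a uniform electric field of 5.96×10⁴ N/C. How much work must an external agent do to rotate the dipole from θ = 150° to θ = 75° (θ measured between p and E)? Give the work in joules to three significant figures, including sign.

Dipole moment p = qd = (2.46×10⁻⁵ C)(9.40×10⁻⁴ m) = 2.312×10⁻⁸ C·m.
W_ext = ΔU = U(θ₂) − U(θ₁) = −pE cosθ₂ − (−pE cosθ₁) = pE(cosθ₁ − cosθ₂).
W = (2.312×10⁻⁸)(5.96×10⁴)·(cos150° − cos75°) = (0.001378)·(-1.1248) = -0.001550 J.

W ≈ -0.00155 J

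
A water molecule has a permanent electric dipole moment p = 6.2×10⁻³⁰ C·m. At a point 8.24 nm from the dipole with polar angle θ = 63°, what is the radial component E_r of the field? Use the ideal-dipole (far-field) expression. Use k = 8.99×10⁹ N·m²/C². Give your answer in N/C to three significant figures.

For a dipole, E_r = (2kp cosθ)/r³.
kp/r³ = (8.99×10⁹)(6.20×10⁻³⁰)/(8.24×10⁻⁹)³ = 9.963×10⁴ N/C.
E_r = 2·9.963×10⁴·cos63° = 9.046×10⁴ N/C.

E_r ≈ 9.05×10⁴ N/C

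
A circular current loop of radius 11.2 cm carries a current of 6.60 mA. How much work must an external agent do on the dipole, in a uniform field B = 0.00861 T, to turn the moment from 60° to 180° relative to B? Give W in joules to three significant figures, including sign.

Magnetic moment m = IA = Iπa² = (0.00660)·π·(0.112)² = 2.601×10⁻⁴ A·m².
W_ext = ΔU = −mB cosθ₂ + mB cosθ₁ = mB(cosθ₁ − cosθ₂).
W = (2.601×10⁻⁴)(0.00861)·(cos60° − cos180°) = (2.239×10⁻⁶)·(+1.5000) = 3.359×10⁻⁶ J.

W ≈ 3.36×10⁻⁶ J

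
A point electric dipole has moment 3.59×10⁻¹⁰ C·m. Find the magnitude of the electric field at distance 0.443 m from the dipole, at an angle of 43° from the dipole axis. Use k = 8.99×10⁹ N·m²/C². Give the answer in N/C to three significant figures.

E ≈ 59.9 N/C

At angle θ the dipole field magnitude is E = (kp/r³)·√(1 + 3cos²θ).
kp/r³ = (8.99×10⁹)(3.59×10⁻¹⁰) / (0.443)³ = 37.12 N/C.
√(1 + 3cos²43°) = √(1 + 3·0.5349) = √2.6046 ≈ 1.6139.
E ≈ 37.12 × 1.614 = 59.91 N/C.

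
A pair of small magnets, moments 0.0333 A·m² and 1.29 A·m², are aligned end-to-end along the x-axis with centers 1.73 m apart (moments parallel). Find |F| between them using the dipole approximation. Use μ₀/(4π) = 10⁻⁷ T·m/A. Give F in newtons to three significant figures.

On-axis B of dipole 1: B = (μ₀/4π)·2m₁/r³. Force on dipole 2: F = m₂·dB/dr.
dB/dr = −(μ₀/4π)·6m₁/r⁴, so |F| = (μ₀/4π)·6m₁m₂/r⁴.
F = 6(10⁻⁷)(0.0333)(1.29)/(1.73)⁴ = 2.877×10⁻⁹ N.

F ≈ 2.88×10⁻⁹ N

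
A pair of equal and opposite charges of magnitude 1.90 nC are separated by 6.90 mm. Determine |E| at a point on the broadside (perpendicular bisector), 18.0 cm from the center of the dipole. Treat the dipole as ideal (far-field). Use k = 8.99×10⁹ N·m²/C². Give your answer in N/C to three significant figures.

E ≈ 20.2 N/C

Dipole moment p = qd = (1.90×10⁻⁹ C)(0.00690 m) = 1.311×10⁻¹¹ C·m.
On the perpendicular bisector E = kp/r³ (half the axial value at the same distance).
E = (8.99×10⁹)(1.311×10⁻¹¹) / (0.180)³ = 20.21 N/C.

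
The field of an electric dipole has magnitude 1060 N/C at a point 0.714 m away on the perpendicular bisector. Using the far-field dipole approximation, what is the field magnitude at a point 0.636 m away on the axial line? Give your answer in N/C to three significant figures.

Dipole fields scale as 1/r³ in the far field.
The axial field is twice the equatorial field at the same r, so the geometry factor is 2/1.
E₂ = E₁ · (2/1) · (r₁/r₂)³ = 1060 · 2 · (0.714/0.636)³.
(r₁/r₂)³ = (1.123)³ = 1.415.
E₂ ≈ 3000 N/C.

E ≈ 3000 N/C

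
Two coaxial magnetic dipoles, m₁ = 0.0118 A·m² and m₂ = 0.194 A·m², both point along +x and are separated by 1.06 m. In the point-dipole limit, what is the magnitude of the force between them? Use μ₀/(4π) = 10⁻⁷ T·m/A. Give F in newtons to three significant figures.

On-axis B of dipole 1: B = (μ₀/4π)·2m₁/r³. Force on dipole 2: F = m₂·dB/dr.
dB/dr = −(μ₀/4π)·6m₁/r⁴, so |F| = (μ₀/4π)·6m₁m₂/r⁴.
F = 6(10⁻⁷)(0.0118)(0.194)/(1.06)⁴ = 1.088×10⁻⁹ N.

F ≈ 1.09×10⁻⁹ N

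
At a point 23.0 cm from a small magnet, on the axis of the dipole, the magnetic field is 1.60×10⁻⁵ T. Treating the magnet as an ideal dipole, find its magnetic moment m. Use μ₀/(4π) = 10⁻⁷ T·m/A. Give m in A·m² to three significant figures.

m ≈ 0.973 A·m²

On axis B = (μ₀/4π)·2m/r³, so m = Br³·4π/(μ₀·2).
m = (1.60×10⁻⁵)·(0.230)³ / (2·10⁻⁷) = 0.9734 A·m².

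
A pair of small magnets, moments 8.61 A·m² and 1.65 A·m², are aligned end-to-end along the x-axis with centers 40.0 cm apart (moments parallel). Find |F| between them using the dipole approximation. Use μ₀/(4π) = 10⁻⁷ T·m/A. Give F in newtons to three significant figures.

On-axis B of dipole 1: B = (μ₀/4π)·2m₁/r³. Force on dipole 2: F = m₂·dB/dr.
dB/dr = −(μ₀/4π)·6m₁/r⁴, so |F| = (μ₀/4π)·6m₁m₂/r⁴.
F = 6(10⁻⁷)(8.61)(1.65)/(0.400)⁴ = 3.330×10⁻⁴ N.

F ≈ 3.33×10⁻⁴ N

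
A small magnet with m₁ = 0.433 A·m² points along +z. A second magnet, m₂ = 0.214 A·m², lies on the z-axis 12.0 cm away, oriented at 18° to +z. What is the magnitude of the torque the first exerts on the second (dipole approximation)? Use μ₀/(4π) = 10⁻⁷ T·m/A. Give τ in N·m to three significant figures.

Dipole B is on the axis of dipole A, so B₁ there is axial: B₁ = (μ₀/4π)·2m₁/r³ along +z.
B₁ = 2(10⁻⁷)(0.433)/(0.120)³ = 5.012×10⁻⁵ T.
τ = m₂ B₁ sinθ.
τ = (0.214)(5.012×10⁻⁵)·sin18° = 3.314×10⁻⁶ N·m.

τ ≈ 3.31×10⁻⁶ N·m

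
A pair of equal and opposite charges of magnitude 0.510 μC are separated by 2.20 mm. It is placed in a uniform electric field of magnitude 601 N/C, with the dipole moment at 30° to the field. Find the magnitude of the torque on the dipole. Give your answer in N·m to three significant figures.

τ ≈ 3.37×10⁻⁷ N·m

Dipole moment p = qd = (5.10×10⁻⁷ C)(0.00220 m) = 1.122×10⁻⁹ C·m.
Torque on an electric dipole: τ = pE sinθ.
τ = (1.122×10⁻⁹)(601)·sin30° = 3.372×10⁻⁷ N·m.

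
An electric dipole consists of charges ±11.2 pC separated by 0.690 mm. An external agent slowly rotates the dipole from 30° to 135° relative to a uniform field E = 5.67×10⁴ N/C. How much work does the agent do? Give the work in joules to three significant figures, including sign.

W ≈ 6.89×10⁻¹⁰ J

Dipole moment p = qd = (1.12×10⁻¹¹ C)(6.90×10⁻⁴ m) = 7.728×10⁻¹⁵ C·m.
W_ext = ΔU = U(θ₂) − U(θ₁) = −pE cosθ₂ − (−pE cosθ₁) = pE(cosθ₁ − cosθ₂).
W = (7.728×10⁻¹⁵)(5.67×10⁴)·(cos30° − cos135°) = (4.382×10⁻¹⁰)·(+1.5731) = 6.893×10⁻¹⁰ J.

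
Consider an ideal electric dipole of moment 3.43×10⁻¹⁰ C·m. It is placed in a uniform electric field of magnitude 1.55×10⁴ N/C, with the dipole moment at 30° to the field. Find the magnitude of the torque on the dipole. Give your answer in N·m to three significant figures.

τ ≈ 2.66×10⁻⁶ N·m

Torque on an electric dipole: τ = pE sinθ.
τ = (3.43×10⁻¹⁰)(1.55×10⁴)·sin30° = 2.658×10⁻⁶ N·m.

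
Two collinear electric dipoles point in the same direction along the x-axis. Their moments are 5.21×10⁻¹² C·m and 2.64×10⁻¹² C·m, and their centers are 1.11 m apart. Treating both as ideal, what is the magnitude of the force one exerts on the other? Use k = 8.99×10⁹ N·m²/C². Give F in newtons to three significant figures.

On-axis field of dipole 1 at distance r: E = 2kp₁/r³. Force on dipole 2 is F = p₂·dE/dr (gradient along axis).
dE/dr = −6kp₁/r⁴, so |F| = 6kp₁p₂/r⁴ (attractive for aligned moments).
F = 6(8.99×10⁹)(5.21×10⁻¹²)(2.64×10⁻¹²)/(1.11)⁴ = 4.887×10⁻¹³ N.

F ≈ 4.89×10⁻¹³ N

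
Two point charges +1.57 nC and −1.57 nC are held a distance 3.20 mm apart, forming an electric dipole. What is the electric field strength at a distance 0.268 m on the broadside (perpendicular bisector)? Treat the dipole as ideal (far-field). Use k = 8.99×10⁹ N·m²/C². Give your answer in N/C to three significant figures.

Dipole moment p = qd = (1.57×10⁻⁹ C)(0.00320 m) = 5.024×10⁻¹² C·m.
On the perpendicular bisector E = kp/r³ (half the axial value at the same distance).
E = (8.99×10⁹)(5.024×10⁻¹²) / (0.268)³ = 2.346 N/C.

E ≈ 2.35 N/C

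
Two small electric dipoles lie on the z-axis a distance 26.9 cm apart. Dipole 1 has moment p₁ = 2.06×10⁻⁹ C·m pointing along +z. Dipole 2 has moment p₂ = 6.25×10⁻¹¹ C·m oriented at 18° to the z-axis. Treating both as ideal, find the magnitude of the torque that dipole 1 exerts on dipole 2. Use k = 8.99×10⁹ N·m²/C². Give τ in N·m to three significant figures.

τ ≈ 3.68×10⁻⁸ N·m

The second dipole sits on the axis of the first, so the field there is axial: E₁ = 2kp₁/r³ along +z.
E₁ = 2(8.99×10⁹)(2.06×10⁻⁹)/(0.269)³ = 1903 N/C.
Torque on the second dipole: τ = p₂ E₁ sinθ.
τ = (6.25×10⁻¹¹)(1903)·sin18° = 3.675×10⁻⁸ N·m.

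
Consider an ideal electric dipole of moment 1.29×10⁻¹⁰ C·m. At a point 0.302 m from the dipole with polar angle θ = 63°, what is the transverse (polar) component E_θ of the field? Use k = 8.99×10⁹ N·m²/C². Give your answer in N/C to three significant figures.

For a dipole, E_θ = (kp sinθ)/r³.
kp/r³ = (8.99×10⁹)(1.29×10⁻¹⁰)/(0.302)³ = 42.10 N/C.
E_θ = 42.10·sin63° = 37.52 N/C.

E_θ ≈ 37.5 N/C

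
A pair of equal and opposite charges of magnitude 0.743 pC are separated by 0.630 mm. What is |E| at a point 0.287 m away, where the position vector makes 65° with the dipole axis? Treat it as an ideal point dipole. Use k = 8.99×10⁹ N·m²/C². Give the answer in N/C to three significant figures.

E ≈ 2.21×10⁻⁴ N/C

Dipole moment p = qd = (7.43×10⁻¹³ C)(6.30×10⁻⁴ m) = 4.681×10⁻¹⁶ C·m.
At angle θ the dipole field magnitude is E = (kp/r³)·√(1 + 3cos²θ).
kp/r³ = (8.99×10⁹)(4.681×10⁻¹⁶) / (0.287)³ = 1.780×10⁻⁴ N/C.
√(1 + 3cos²65°) = √(1 + 3·0.1786) = √1.5358 ≈ 1.2393.
E ≈ 1.780×10⁻⁴ × 1.239 = 2.206×10⁻⁴ N/C.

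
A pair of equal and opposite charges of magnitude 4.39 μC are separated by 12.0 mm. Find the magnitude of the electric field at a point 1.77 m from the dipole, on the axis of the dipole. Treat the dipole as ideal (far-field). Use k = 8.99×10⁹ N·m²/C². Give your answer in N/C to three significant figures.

Dipole moment p = qd = (4.39×10⁻⁶ C)(0.0120 m) = 5.268×10⁻⁸ C·m.
On the dipole axis E = 2kp/r³.
E = 2·(8.99×10⁹)(5.268×10⁻⁸) / (1.77)³ = 170.8 N/C.

E ≈ 171 N/C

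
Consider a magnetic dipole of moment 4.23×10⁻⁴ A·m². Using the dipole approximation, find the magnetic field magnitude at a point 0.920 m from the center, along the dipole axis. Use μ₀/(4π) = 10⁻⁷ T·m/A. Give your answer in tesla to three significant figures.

B ≈ 1.09×10⁻¹⁰ T

On axis B = (μ₀/4π)·2m/r³.
B = 2·(10⁻⁷)·(4.23×10⁻⁴) / (0.920)³ = 1.086×10⁻¹⁰ T.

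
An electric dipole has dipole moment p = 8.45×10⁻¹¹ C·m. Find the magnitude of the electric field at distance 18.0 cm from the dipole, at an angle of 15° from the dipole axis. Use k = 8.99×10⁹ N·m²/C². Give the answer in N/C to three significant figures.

E ≈ 254 N/C

At angle θ the dipole field magnitude is E = (kp/r³)·√(1 + 3cos²θ).
kp/r³ = (8.99×10⁹)(8.45×10⁻¹¹) / (0.180)³ = 130.3 N/C.
√(1 + 3cos²15°) = √(1 + 3·0.9330) = √3.7990 ≈ 1.9491.
E ≈ 130.3 × 1.949 = 253.9 N/C.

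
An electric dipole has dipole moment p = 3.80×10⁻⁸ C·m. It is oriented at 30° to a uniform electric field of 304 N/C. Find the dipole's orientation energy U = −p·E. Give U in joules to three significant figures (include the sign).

U ≈ -1.00×10⁻⁵ J

U = −p·E = −pE cosθ.
U = −(3.80×10⁻⁸)(304)·cos30° = -1.000×10⁻⁵ J.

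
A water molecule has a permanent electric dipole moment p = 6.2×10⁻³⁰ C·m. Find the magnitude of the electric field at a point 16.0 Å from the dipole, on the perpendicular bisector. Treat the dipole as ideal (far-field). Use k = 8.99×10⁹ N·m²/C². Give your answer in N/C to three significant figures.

E ≈ 1.36×10⁷ N/C

On the perpendicular bisector E = kp/r³ (half the axial value at the same distance).
E = (8.99×10⁹)(6.20×10⁻³⁰) / (1.60×10⁻⁹)³ = 1.361×10⁷ N/C.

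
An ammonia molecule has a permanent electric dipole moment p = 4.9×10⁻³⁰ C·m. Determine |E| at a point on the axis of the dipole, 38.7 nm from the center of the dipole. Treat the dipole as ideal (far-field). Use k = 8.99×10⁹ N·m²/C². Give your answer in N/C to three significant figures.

On the dipole axis E = 2kp/r³.
E = 2·(8.99×10⁹)(4.90×10⁻³⁰) / (3.87×10⁻⁸)³ = 1520 N/C.

E ≈ 1520 N/C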